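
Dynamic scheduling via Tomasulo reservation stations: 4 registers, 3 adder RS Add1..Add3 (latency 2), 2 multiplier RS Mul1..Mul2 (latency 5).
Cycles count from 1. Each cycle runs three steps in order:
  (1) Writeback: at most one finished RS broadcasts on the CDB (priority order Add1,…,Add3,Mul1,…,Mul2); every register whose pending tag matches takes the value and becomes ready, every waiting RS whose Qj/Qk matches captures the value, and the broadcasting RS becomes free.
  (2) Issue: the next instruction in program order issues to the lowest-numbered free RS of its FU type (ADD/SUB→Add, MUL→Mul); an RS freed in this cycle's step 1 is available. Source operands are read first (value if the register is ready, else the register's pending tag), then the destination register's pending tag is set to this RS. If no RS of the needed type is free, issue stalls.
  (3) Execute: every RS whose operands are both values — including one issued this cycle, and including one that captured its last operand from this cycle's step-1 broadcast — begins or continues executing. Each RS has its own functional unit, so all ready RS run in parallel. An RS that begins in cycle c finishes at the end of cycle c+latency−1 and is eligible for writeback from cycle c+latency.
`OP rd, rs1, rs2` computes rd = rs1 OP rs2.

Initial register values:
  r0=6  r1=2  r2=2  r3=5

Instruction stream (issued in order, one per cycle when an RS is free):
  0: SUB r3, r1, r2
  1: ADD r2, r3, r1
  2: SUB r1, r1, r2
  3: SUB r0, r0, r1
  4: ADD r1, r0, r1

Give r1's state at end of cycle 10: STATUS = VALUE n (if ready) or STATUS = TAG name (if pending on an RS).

c1: issue SUB r3<-Add1 | r0:6,r1:2,r2:2,r3:Add1
c2: issue ADD r2<-Add2 | r0:6,r1:2,r2:Add2,r3:Add1
c3: CDB Add1=0; issue SUB r1<-Add1 | r0:6,r1:Add1,r2:Add2,r3:0
c4: issue SUB r0<-Add3 | r0:Add3,r1:Add1,r2:Add2,r3:0
c5: CDB Add2=2; issue ADD r1<-Add2 | r0:Add3,r1:Add2,r2:2,r3:0
c6: - | r0:Add3,r1:Add2,r2:2,r3:0
c7: CDB Add1=0 | r0:Add3,r1:Add2,r2:2,r3:0
c8: - | r0:Add3,r1:Add2,r2:2,r3:0
c9: CDB Add3=6 | r0:6,r1:Add2,r2:2,r3:0
c10: - | r0:6,r1:Add2,r2:2,r3:0

STATUS = TAG Add2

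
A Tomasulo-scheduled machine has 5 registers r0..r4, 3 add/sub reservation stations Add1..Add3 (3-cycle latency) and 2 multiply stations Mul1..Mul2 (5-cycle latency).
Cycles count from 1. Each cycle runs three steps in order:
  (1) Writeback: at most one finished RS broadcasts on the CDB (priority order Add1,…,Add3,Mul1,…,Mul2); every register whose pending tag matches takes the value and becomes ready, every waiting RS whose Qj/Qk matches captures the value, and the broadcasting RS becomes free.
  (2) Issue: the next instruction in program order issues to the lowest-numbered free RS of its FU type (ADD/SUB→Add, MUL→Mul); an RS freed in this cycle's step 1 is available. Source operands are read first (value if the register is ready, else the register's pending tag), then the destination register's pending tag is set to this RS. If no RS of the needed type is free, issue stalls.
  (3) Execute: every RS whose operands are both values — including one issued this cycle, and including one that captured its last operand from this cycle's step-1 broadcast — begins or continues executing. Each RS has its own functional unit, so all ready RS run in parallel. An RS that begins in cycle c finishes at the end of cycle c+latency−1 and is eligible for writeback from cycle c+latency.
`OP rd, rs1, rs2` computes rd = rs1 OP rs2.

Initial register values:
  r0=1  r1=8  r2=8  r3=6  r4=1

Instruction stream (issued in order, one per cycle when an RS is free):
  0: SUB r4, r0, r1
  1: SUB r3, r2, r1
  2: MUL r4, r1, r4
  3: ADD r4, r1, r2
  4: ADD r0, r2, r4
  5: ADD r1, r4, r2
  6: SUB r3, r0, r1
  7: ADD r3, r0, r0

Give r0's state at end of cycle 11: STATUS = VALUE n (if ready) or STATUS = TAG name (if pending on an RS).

STATUS = VALUE 24

cycle 1: issue SUB r4<-Add1 // r0:1,r1:8,r2:8,r3:6,r4:Add1
cycle 2: issue SUB r3<-Add2 // r0:1,r1:8,r2:8,r3:Add2,r4:Add1
cycle 3: issue MUL r4<-Mul1 // r0:1,r1:8,r2:8,r3:Add2,r4:Mul1
cycle 4: CDB Add1=-7; issue ADD r4<-Add1 // r0:1,r1:8,r2:8,r3:Add2,r4:Add1
cycle 5: CDB Add2=0; issue ADD r0<-Add2 // r0:Add2,r1:8,r2:8,r3:0,r4:Add1
cycle 6: issue ADD r1<-Add3 // r0:Add2,r1:Add3,r2:8,r3:0,r4:Add1
cycle 7: CDB Add1=16; issue SUB r3<-Add1 // r0:Add2,r1:Add3,r2:8,r3:Add1,r4:16
cycle 8: stall // r0:Add2,r1:Add3,r2:8,r3:Add1,r4:16
cycle 9: CDB Mul1=-56; stall // r0:Add2,r1:Add3,r2:8,r3:Add1,r4:16
cycle 10: CDB Add2=24; issue ADD r3<-Add2 // r0:24,r1:Add3,r2:8,r3:Add2,r4:16
cycle 11: CDB Add3=24 // r0:24,r1:24,r2:8,r3:Add2,r4:16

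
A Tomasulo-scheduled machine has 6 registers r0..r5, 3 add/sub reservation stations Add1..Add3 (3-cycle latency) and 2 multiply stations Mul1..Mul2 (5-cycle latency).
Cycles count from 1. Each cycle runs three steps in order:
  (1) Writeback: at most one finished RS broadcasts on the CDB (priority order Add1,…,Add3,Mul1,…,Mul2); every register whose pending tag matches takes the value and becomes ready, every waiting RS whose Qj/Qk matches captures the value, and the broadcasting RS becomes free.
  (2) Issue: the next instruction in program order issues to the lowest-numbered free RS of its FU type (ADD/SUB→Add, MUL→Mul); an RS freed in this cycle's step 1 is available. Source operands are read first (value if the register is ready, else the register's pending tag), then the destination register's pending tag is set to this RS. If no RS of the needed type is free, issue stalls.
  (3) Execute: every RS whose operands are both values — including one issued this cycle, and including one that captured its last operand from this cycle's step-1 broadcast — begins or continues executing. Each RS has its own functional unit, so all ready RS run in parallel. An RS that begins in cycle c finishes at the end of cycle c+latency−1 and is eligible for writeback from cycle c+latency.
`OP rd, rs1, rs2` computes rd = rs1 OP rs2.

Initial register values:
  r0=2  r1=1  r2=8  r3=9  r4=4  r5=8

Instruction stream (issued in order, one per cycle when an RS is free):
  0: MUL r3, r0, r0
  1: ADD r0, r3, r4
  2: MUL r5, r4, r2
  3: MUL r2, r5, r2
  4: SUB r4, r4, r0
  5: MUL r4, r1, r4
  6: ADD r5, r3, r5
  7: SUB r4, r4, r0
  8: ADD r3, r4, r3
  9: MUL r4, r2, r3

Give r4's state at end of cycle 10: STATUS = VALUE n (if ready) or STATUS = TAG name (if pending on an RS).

cycle 1: issue MUL r3<-Mul1 // r0:2,r1:1,r2:8,r3:Mul1,r4:4,r5:8
cycle 2: issue ADD r0<-Add1 // r0:Add1,r1:1,r2:8,r3:Mul1,r4:4,r5:8
cycle 3: issue MUL r5<-Mul2 // r0:Add1,r1:1,r2:8,r3:Mul1,r4:4,r5:Mul2
cycle 4: stall // r0:Add1,r1:1,r2:8,r3:Mul1,r4:4,r5:Mul2
cycle 5: stall // r0:Add1,r1:1,r2:8,r3:Mul1,r4:4,r5:Mul2
cycle 6: CDB Mul1=4; issue MUL r2<-Mul1 // r0:Add1,r1:1,r2:Mul1,r3:4,r4:4,r5:Mul2
cycle 7: issue SUB r4<-Add2 // r0:Add1,r1:1,r2:Mul1,r3:4,r4:Add2,r5:Mul2
cycle 8: CDB Mul2=32; issue MUL r4<-Mul2 // r0:Add1,r1:1,r2:Mul1,r3:4,r4:Mul2,r5:32
cycle 9: CDB Add1=8; issue ADD r5<-Add1 // r0:8,r1:1,r2:Mul1,r3:4,r4:Mul2,r5:Add1
cycle 10: issue SUB r4<-Add3 // r0:8,r1:1,r2:Mul1,r3:4,r4:Add3,r5:Add1

STATUS = TAG Add3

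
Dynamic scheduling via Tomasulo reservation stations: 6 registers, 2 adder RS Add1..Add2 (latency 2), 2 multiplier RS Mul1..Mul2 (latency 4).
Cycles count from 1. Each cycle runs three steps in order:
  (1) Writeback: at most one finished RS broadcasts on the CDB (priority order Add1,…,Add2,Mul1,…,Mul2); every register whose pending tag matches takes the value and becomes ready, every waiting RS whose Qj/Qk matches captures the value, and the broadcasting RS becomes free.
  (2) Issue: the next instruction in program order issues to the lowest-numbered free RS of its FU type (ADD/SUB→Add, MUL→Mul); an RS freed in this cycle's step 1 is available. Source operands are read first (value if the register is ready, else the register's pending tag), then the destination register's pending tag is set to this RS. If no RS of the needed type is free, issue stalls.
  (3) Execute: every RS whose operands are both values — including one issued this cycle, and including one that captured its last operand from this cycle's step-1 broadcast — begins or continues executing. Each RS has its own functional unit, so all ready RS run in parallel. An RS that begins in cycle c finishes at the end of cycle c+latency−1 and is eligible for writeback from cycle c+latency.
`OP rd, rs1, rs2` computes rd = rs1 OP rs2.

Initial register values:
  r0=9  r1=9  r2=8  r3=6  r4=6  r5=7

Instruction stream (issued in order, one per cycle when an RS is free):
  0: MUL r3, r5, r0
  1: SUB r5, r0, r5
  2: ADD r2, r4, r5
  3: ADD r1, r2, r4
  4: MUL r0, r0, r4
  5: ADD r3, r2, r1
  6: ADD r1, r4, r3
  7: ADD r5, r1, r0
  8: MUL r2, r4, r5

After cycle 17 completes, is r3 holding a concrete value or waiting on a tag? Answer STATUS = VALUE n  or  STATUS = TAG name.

  c1: issue MUL r3<-Mul1  regs: r0:9,r1:9,r2:8,r3:Mul1,r4:6,r5:7
  c2: issue SUB r5<-Add1  regs: r0:9,r1:9,r2:8,r3:Mul1,r4:6,r5:Add1
  c3: issue ADD r2<-Add2  regs: r0:9,r1:9,r2:Add2,r3:Mul1,r4:6,r5:Add1
  c4: CDB Add1=2; issue ADD r1<-Add1  regs: r0:9,r1:Add1,r2:Add2,r3:Mul1,r4:6,r5:2
  c5: CDB Mul1=63; issue MUL r0<-Mul1  regs: r0:Mul1,r1:Add1,r2:Add2,r3:63,r4:6,r5:2
  c6: CDB Add2=8; issue ADD r3<-Add2  regs: r0:Mul1,r1:Add1,r2:8,r3:Add2,r4:6,r5:2
  c7: stall  regs: r0:Mul1,r1:Add1,r2:8,r3:Add2,r4:6,r5:2
  c8: CDB Add1=14; issue ADD r1<-Add1  regs: r0:Mul1,r1:Add1,r2:8,r3:Add2,r4:6,r5:2
  c9: CDB Mul1=54; stall  regs: r0:54,r1:Add1,r2:8,r3:Add2,r4:6,r5:2
  c10: CDB Add2=22; issue ADD r5<-Add2  regs: r0:54,r1:Add1,r2:8,r3:22,r4:6,r5:Add2
  c11: issue MUL r2<-Mul1  regs: r0:54,r1:Add1,r2:Mul1,r3:22,r4:6,r5:Add2
  c12: CDB Add1=28  regs: r0:54,r1:28,r2:Mul1,r3:22,r4:6,r5:Add2
  c13: -  regs: r0:54,r1:28,r2:Mul1,r3:22,r4:6,r5:Add2
  c14: CDB Add2=82  regs: r0:54,r1:28,r2:Mul1,r3:22,r4:6,r5:82
  c15: -  regs: r0:54,r1:28,r2:Mul1,r3:22,r4:6,r5:82
  c16: -  regs: r0:54,r1:28,r2:Mul1,r3:22,r4:6,r5:82
  c17: -  regs: r0:54,r1:28,r2:Mul1,r3:22,r4:6,r5:82

STATUS = VALUE 22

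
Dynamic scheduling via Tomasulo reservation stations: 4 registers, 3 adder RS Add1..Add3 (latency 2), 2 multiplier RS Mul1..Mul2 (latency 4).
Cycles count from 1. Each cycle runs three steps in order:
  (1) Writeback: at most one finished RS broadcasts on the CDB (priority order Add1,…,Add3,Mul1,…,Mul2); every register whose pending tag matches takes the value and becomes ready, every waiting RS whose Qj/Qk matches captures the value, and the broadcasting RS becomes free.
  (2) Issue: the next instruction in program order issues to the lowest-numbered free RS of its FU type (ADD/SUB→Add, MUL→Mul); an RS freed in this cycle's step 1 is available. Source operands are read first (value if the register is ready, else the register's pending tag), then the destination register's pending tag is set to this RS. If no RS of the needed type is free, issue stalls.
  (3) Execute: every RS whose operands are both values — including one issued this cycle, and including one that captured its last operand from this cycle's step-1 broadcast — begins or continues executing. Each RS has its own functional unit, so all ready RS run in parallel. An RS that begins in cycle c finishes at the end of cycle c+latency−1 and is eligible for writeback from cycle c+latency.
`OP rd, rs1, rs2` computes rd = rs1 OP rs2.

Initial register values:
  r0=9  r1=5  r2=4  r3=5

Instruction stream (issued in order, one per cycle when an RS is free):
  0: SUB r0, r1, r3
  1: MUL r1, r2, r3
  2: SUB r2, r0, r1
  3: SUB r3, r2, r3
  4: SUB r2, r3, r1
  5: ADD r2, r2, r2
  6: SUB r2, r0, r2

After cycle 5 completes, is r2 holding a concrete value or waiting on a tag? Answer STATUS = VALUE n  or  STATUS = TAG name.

STATUS = TAG Add3

  c1: issue SUB r0<-Add1  regs: r0:Add1,r1:5,r2:4,r3:5
  c2: issue MUL r1<-Mul1  regs: r0:Add1,r1:Mul1,r2:4,r3:5
  c3: CDB Add1=0; issue SUB r2<-Add1  regs: r0:0,r1:Mul1,r2:Add1,r3:5
  c4: issue SUB r3<-Add2  regs: r0:0,r1:Mul1,r2:Add1,r3:Add2
  c5: issue SUB r2<-Add3  regs: r0:0,r1:Mul1,r2:Add3,r3:Add2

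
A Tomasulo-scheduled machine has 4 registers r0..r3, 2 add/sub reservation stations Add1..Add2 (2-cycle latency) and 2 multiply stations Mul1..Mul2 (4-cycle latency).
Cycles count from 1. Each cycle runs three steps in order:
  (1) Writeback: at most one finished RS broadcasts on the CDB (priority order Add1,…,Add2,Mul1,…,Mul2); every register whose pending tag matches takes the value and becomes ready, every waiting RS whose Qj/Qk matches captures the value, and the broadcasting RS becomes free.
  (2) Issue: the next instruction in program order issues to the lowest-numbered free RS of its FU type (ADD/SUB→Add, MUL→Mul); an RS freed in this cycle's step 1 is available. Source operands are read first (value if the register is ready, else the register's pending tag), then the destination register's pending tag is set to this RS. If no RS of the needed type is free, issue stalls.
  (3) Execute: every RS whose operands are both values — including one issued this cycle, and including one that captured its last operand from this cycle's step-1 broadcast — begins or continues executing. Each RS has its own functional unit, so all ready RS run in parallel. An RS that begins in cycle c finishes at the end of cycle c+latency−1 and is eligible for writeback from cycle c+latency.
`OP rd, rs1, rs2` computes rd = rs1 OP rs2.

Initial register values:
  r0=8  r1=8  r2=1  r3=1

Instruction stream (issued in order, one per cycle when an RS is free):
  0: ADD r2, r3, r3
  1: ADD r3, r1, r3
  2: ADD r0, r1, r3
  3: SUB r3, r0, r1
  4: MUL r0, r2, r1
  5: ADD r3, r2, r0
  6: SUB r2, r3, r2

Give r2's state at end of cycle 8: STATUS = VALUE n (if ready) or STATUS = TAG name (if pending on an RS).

STATUS = TAG Add2

  c1: issue ADD r2<-Add1  regs: r0:8,r1:8,r2:Add1,r3:1
  c2: issue ADD r3<-Add2  regs: r0:8,r1:8,r2:Add1,r3:Add2
  c3: CDB Add1=2; issue ADD r0<-Add1  regs: r0:Add1,r1:8,r2:2,r3:Add2
  c4: CDB Add2=9; issue SUB r3<-Add2  regs: r0:Add1,r1:8,r2:2,r3:Add2
  c5: issue MUL r0<-Mul1  regs: r0:Mul1,r1:8,r2:2,r3:Add2
  c6: CDB Add1=17; issue ADD r3<-Add1  regs: r0:Mul1,r1:8,r2:2,r3:Add1
  c7: stall  regs: r0:Mul1,r1:8,r2:2,r3:Add1
  c8: CDB Add2=9; issue SUB r2<-Add2  regs: r0:Mul1,r1:8,r2:Add2,r3:Add1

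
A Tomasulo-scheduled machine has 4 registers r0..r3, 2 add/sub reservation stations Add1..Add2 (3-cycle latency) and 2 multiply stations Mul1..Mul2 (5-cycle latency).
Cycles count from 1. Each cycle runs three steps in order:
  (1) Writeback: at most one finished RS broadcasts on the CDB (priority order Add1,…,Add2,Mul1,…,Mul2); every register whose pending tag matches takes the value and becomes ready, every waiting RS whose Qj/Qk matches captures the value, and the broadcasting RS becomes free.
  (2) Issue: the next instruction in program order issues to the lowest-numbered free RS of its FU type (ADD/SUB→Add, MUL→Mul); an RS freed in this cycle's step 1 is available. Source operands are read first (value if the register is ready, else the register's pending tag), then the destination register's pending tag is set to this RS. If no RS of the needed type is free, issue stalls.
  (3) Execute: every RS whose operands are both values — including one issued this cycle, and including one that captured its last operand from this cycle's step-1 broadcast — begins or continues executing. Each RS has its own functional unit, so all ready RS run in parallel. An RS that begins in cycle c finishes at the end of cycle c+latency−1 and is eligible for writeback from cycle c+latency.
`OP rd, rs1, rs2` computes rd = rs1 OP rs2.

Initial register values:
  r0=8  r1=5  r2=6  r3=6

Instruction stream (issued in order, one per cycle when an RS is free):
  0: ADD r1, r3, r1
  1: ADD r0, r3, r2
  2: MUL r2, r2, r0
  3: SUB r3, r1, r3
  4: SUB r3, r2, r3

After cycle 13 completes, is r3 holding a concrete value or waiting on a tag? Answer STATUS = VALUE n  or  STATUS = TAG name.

STATUS = VALUE 67

  c1: issue ADD r1<-Add1  regs: r0:8,r1:Add1,r2:6,r3:6
  c2: issue ADD r0<-Add2  regs: r0:Add2,r1:Add1,r2:6,r3:6
  c3: issue MUL r2<-Mul1  regs: r0:Add2,r1:Add1,r2:Mul1,r3:6
  c4: CDB Add1=11; issue SUB r3<-Add1  regs: r0:Add2,r1:11,r2:Mul1,r3:Add1
  c5: CDB Add2=12; issue SUB r3<-Add2  regs: r0:12,r1:11,r2:Mul1,r3:Add2
  c6: -  regs: r0:12,r1:11,r2:Mul1,r3:Add2
  c7: CDB Add1=5  regs: r0:12,r1:11,r2:Mul1,r3:Add2
  c8: -  regs: r0:12,r1:11,r2:Mul1,r3:Add2
  c9: -  regs: r0:12,r1:11,r2:Mul1,r3:Add2
  c10: CDB Mul1=72  regs: r0:12,r1:11,r2:72,r3:Add2
  c11: -  regs: r0:12,r1:11,r2:72,r3:Add2
  c12: -  regs: r0:12,r1:11,r2:72,r3:Add2
  c13: CDB Add2=67  regs: r0:12,r1:11,r2:72,r3:67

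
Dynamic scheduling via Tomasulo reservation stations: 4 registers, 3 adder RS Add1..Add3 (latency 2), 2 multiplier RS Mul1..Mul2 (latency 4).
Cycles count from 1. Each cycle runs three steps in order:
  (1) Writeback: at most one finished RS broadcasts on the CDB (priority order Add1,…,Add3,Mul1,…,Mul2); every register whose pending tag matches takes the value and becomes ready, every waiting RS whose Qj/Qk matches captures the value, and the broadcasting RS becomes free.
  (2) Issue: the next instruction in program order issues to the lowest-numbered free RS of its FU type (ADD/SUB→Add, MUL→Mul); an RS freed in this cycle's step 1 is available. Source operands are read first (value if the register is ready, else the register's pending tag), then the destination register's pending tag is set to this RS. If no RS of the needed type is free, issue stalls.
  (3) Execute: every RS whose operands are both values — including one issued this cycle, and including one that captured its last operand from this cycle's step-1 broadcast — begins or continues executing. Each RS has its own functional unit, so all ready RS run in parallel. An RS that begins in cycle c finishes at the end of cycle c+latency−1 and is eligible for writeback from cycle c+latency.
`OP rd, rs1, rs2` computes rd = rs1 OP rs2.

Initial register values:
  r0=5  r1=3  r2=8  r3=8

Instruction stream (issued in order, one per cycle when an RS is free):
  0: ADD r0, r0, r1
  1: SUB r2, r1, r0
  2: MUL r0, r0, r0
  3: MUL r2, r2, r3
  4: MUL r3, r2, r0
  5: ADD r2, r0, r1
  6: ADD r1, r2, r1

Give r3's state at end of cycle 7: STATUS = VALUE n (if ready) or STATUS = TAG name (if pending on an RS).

STATUS = TAG Mul1

cycle 1: issue ADD r0<-Add1 // r0:Add1,r1:3,r2:8,r3:8
cycle 2: issue SUB r2<-Add2 // r0:Add1,r1:3,r2:Add2,r3:8
cycle 3: CDB Add1=8; issue MUL r0<-Mul1 // r0:Mul1,r1:3,r2:Add2,r3:8
cycle 4: issue MUL r2<-Mul2 // r0:Mul1,r1:3,r2:Mul2,r3:8
cycle 5: CDB Add2=-5; stall // r0:Mul1,r1:3,r2:Mul2,r3:8
cycle 6: stall // r0:Mul1,r1:3,r2:Mul2,r3:8
cycle 7: CDB Mul1=64; issue MUL r3<-Mul1 // r0:64,r1:3,r2:Mul2,r3:Mul1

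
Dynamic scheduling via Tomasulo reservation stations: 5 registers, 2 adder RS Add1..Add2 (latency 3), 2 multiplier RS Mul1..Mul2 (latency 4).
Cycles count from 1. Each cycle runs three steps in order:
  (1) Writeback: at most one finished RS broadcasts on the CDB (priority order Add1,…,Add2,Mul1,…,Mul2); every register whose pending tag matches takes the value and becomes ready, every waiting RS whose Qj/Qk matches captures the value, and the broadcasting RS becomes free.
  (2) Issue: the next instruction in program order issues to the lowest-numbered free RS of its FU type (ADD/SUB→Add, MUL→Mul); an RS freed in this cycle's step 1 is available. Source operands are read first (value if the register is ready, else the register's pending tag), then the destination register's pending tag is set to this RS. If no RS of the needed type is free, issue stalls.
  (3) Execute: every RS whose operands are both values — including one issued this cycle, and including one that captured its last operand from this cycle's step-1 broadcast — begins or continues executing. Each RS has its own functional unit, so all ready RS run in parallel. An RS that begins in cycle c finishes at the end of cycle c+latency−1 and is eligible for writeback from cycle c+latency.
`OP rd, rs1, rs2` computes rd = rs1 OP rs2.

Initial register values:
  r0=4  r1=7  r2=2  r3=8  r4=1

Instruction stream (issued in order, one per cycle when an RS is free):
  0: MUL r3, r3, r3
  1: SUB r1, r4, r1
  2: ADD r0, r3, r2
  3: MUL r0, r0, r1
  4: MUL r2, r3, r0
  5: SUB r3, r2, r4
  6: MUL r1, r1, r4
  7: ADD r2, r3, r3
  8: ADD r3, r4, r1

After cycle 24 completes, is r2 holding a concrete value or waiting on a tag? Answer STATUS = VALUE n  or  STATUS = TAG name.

STATUS = VALUE -50690

cycle 1: issue MUL r3<-Mul1 // r0:4,r1:7,r2:2,r3:Mul1,r4:1
cycle 2: issue SUB r1<-Add1 // r0:4,r1:Add1,r2:2,r3:Mul1,r4:1
cycle 3: issue ADD r0<-Add2 // r0:Add2,r1:Add1,r2:2,r3:Mul1,r4:1
cycle 4: issue MUL r0<-Mul2 // r0:Mul2,r1:Add1,r2:2,r3:Mul1,r4:1
cycle 5: CDB Add1=-6; stall // r0:Mul2,r1:-6,r2:2,r3:Mul1,r4:1
cycle 6: CDB Mul1=64; issue MUL r2<-Mul1 // r0:Mul2,r1:-6,r2:Mul1,r3:64,r4:1
cycle 7: issue SUB r3<-Add1 // r0:Mul2,r1:-6,r2:Mul1,r3:Add1,r4:1
cycle 8: stall // r0:Mul2,r1:-6,r2:Mul1,r3:Add1,r4:1
cycle 9: CDB Add2=66; stall // r0:Mul2,r1:-6,r2:Mul1,r3:Add1,r4:1
cycle 10: stall // r0:Mul2,r1:-6,r2:Mul1,r3:Add1,r4:1
cycle 11: stall // r0:Mul2,r1:-6,r2:Mul1,r3:Add1,r4:1
cycle 12: stall // r0:Mul2,r1:-6,r2:Mul1,r3:Add1,r4:1
cycle 13: CDB Mul2=-396; issue MUL r1<-Mul2 // r0:-396,r1:Mul2,r2:Mul1,r3:Add1,r4:1
cycle 14: issue ADD r2<-Add2 // r0:-396,r1:Mul2,r2:Add2,r3:Add1,r4:1
cycle 15: stall // r0:-396,r1:Mul2,r2:Add2,r3:Add1,r4:1
cycle 16: stall // r0:-396,r1:Mul2,r2:Add2,r3:Add1,r4:1
cycle 17: CDB Mul1=-25344; stall // r0:-396,r1:Mul2,r2:Add2,r3:Add1,r4:1
cycle 18: CDB Mul2=-6; stall // r0:-396,r1:-6,r2:Add2,r3:Add1,r4:1
cycle 19: stall // r0:-396,r1:-6,r2:Add2,r3:Add1,r4:1
cycle 20: CDB Add1=-25345; issue ADD r3<-Add1 // r0:-396,r1:-6,r2:Add2,r3:Add1,r4:1
cycle 21: - // r0:-396,r1:-6,r2:Add2,r3:Add1,r4:1
cycle 22: - // r0:-396,r1:-6,r2:Add2,r3:Add1,r4:1
cycle 23: CDB Add1=-5 // r0:-396,r1:-6,r2:Add2,r3:-5,r4:1
cycle 24: CDB Add2=-50690 // r0:-396,r1:-6,r2:-50690,r3:-5,r4:1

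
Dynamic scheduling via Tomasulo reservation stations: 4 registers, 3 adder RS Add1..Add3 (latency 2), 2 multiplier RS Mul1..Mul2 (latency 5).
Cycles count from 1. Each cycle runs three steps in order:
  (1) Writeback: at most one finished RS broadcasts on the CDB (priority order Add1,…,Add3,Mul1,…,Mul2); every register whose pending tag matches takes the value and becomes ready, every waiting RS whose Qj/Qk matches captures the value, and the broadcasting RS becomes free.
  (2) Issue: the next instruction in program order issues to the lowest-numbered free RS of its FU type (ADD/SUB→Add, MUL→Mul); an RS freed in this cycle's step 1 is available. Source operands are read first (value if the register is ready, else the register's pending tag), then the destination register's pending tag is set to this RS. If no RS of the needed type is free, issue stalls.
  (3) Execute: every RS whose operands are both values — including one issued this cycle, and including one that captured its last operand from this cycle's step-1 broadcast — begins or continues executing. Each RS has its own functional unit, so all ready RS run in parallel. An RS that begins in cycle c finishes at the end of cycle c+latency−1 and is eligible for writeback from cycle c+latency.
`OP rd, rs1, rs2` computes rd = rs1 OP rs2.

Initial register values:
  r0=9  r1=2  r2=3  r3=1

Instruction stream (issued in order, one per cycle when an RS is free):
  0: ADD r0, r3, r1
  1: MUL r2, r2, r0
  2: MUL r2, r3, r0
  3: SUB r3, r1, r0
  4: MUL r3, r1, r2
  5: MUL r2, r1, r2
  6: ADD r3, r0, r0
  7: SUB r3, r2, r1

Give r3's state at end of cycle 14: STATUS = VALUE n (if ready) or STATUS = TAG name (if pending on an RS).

STATUS = TAG Add2

cycle 1: issue ADD r0<-Add1 // r0:Add1,r1:2,r2:3,r3:1
cycle 2: issue MUL r2<-Mul1 // r0:Add1,r1:2,r2:Mul1,r3:1
cycle 3: CDB Add1=3; issue MUL r2<-Mul2 // r0:3,r1:2,r2:Mul2,r3:1
cycle 4: issue SUB r3<-Add1 // r0:3,r1:2,r2:Mul2,r3:Add1
cycle 5: stall // r0:3,r1:2,r2:Mul2,r3:Add1
cycle 6: CDB Add1=-1; stall // r0:3,r1:2,r2:Mul2,r3:-1
cycle 7: stall // r0:3,r1:2,r2:Mul2,r3:-1
cycle 8: CDB Mul1=9; issue MUL r3<-Mul1 // r0:3,r1:2,r2:Mul2,r3:Mul1
cycle 9: CDB Mul2=3; issue MUL r2<-Mul2 // r0:3,r1:2,r2:Mul2,r3:Mul1
cycle 10: issue ADD r3<-Add1 // r0:3,r1:2,r2:Mul2,r3:Add1
cycle 11: issue SUB r3<-Add2 // r0:3,r1:2,r2:Mul2,r3:Add2
cycle 12: CDB Add1=6 // r0:3,r1:2,r2:Mul2,r3:Add2
cycle 13: - // r0:3,r1:2,r2:Mul2,r3:Add2
cycle 14: CDB Mul1=6 // r0:3,r1:2,r2:Mul2,r3:Add2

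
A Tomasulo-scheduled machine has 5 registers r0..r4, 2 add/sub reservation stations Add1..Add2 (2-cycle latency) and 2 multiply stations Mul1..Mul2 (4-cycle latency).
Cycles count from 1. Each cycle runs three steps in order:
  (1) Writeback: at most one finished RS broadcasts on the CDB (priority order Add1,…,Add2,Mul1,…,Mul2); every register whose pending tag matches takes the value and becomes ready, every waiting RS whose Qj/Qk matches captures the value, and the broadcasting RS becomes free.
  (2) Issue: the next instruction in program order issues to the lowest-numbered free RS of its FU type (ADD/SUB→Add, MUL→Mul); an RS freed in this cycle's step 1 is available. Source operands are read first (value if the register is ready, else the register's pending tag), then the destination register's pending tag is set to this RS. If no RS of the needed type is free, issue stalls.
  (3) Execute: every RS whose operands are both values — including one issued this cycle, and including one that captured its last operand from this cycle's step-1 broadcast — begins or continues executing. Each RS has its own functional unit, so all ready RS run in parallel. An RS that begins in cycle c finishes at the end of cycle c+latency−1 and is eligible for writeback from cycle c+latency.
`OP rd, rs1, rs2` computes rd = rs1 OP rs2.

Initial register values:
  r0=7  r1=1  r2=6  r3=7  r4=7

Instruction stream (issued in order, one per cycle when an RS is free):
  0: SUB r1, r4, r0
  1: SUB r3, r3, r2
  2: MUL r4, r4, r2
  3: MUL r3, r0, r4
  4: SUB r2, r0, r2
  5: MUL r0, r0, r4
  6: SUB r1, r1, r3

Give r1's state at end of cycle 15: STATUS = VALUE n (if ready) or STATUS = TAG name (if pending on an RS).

cycle 1: issue SUB r1<-Add1 // r0:7,r1:Add1,r2:6,r3:7,r4:7
cycle 2: issue SUB r3<-Add2 // r0:7,r1:Add1,r2:6,r3:Add2,r4:7
cycle 3: CDB Add1=0; issue MUL r4<-Mul1 // r0:7,r1:0,r2:6,r3:Add2,r4:Mul1
cycle 4: CDB Add2=1; issue MUL r3<-Mul2 // r0:7,r1:0,r2:6,r3:Mul2,r4:Mul1
cycle 5: issue SUB r2<-Add1 // r0:7,r1:0,r2:Add1,r3:Mul2,r4:Mul1
cycle 6: stall // r0:7,r1:0,r2:Add1,r3:Mul2,r4:Mul1
cycle 7: CDB Add1=1; stall // r0:7,r1:0,r2:1,r3:Mul2,r4:Mul1
cycle 8: CDB Mul1=42; issue MUL r0<-Mul1 // r0:Mul1,r1:0,r2:1,r3:Mul2,r4:42
cycle 9: issue SUB r1<-Add1 // r0:Mul1,r1:Add1,r2:1,r3:Mul2,r4:42
cycle 10: - // r0:Mul1,r1:Add1,r2:1,r3:Mul2,r4:42
cycle 11: - // r0:Mul1,r1:Add1,r2:1,r3:Mul2,r4:42
cycle 12: CDB Mul1=294 // r0:294,r1:Add1,r2:1,r3:Mul2,r4:42
cycle 13: CDB Mul2=294 // r0:294,r1:Add1,r2:1,r3:294,r4:42
cycle 14: - // r0:294,r1:Add1,r2:1,r3:294,r4:42
cycle 15: CDB Add1=-294 // r0:294,r1:-294,r2:1,r3:294,r4:42

STATUS = VALUE -294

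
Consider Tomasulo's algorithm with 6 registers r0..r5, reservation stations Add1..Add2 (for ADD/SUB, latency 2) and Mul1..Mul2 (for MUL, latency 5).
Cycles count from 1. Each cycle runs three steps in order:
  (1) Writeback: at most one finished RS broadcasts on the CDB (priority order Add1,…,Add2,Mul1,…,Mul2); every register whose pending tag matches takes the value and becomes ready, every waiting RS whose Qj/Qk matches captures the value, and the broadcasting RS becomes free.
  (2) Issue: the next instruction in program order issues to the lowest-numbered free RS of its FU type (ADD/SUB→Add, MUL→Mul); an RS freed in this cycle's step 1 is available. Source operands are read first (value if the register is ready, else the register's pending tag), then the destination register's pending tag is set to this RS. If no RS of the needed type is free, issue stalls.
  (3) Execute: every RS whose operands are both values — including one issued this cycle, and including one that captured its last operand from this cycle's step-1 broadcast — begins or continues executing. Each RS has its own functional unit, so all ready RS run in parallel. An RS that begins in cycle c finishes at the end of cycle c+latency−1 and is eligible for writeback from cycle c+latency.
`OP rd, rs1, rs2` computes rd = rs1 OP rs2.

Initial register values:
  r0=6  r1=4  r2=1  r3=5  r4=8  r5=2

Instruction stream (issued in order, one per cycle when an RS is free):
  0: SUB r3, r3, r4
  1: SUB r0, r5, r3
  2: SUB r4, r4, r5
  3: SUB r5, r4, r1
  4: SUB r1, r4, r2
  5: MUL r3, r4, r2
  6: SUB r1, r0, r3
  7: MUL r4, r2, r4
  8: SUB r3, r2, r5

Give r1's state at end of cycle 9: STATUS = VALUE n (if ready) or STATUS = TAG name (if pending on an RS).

STATUS = TAG Add1

  c1: issue SUB r3<-Add1  regs: r0:6,r1:4,r2:1,r3:Add1,r4:8,r5:2
  c2: issue SUB r0<-Add2  regs: r0:Add2,r1:4,r2:1,r3:Add1,r4:8,r5:2
  c3: CDB Add1=-3; issue SUB r4<-Add1  regs: r0:Add2,r1:4,r2:1,r3:-3,r4:Add1,r5:2
  c4: stall  regs: r0:Add2,r1:4,r2:1,r3:-3,r4:Add1,r5:2
  c5: CDB Add1=6; issue SUB r5<-Add1  regs: r0:Add2,r1:4,r2:1,r3:-3,r4:6,r5:Add1
  c6: CDB Add2=5; issue SUB r1<-Add2  regs: r0:5,r1:Add2,r2:1,r3:-3,r4:6,r5:Add1
  c7: CDB Add1=2; issue MUL r3<-Mul1  regs: r0:5,r1:Add2,r2:1,r3:Mul1,r4:6,r5:2
  c8: CDB Add2=5; issue SUB r1<-Add1  regs: r0:5,r1:Add1,r2:1,r3:Mul1,r4:6,r5:2
  c9: issue MUL r4<-Mul2  regs: r0:5,r1:Add1,r2:1,r3:Mul1,r4:Mul2,r5:2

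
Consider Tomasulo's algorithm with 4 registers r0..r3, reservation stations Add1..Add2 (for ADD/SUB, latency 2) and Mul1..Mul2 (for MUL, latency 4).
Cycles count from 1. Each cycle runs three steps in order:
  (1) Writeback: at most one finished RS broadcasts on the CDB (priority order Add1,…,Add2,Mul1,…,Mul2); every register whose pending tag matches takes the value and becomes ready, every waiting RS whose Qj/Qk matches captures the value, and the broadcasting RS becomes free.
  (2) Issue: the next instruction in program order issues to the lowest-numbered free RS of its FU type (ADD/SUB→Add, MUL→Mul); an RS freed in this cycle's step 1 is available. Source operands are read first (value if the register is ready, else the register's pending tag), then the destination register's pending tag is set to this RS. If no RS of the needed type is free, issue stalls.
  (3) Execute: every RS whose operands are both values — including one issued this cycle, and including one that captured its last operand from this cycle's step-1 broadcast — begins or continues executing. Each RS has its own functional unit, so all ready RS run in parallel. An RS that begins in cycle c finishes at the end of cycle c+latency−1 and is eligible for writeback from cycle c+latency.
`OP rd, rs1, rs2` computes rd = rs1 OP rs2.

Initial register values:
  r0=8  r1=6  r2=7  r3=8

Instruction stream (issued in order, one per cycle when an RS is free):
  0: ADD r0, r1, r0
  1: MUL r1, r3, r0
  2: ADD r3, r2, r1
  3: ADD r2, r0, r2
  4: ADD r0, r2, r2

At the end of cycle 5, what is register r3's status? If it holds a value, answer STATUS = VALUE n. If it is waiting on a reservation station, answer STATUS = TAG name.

STATUS = TAG Add1

c1: issue ADD r0<-Add1 | r0:Add1,r1:6,r2:7,r3:8
c2: issue MUL r1<-Mul1 | r0:Add1,r1:Mul1,r2:7,r3:8
c3: CDB Add1=14; issue ADD r3<-Add1 | r0:14,r1:Mul1,r2:7,r3:Add1
c4: issue ADD r2<-Add2 | r0:14,r1:Mul1,r2:Add2,r3:Add1
c5: stall | r0:14,r1:Mul1,r2:Add2,r3:Add1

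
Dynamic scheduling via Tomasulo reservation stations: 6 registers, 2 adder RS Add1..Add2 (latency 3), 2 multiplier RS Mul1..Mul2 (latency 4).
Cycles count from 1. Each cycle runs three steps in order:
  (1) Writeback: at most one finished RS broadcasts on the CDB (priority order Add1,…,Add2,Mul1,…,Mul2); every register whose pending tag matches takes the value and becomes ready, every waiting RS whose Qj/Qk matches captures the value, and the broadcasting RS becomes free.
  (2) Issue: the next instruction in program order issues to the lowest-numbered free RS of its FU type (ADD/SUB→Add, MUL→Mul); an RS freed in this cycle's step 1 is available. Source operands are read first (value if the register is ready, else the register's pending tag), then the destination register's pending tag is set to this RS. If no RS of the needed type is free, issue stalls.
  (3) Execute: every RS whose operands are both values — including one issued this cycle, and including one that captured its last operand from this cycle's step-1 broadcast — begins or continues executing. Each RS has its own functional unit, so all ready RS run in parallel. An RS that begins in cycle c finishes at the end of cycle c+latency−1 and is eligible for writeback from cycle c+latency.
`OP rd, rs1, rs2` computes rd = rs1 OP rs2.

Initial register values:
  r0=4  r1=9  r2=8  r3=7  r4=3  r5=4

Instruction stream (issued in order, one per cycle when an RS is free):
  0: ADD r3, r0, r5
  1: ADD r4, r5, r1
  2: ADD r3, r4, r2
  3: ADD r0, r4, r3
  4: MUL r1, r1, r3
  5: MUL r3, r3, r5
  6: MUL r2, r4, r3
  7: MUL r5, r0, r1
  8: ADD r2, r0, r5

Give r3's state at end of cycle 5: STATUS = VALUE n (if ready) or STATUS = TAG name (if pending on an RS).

STATUS = TAG Add1

c1: issue ADD r3<-Add1 | r0:4,r1:9,r2:8,r3:Add1,r4:3,r5:4
c2: issue ADD r4<-Add2 | r0:4,r1:9,r2:8,r3:Add1,r4:Add2,r5:4
c3: stall | r0:4,r1:9,r2:8,r3:Add1,r4:Add2,r5:4
c4: CDB Add1=8; issue ADD r3<-Add1 | r0:4,r1:9,r2:8,r3:Add1,r4:Add2,r5:4
c5: CDB Add2=13; issue ADD r0<-Add2 | r0:Add2,r1:9,r2:8,r3:Add1,r4:13,r5:4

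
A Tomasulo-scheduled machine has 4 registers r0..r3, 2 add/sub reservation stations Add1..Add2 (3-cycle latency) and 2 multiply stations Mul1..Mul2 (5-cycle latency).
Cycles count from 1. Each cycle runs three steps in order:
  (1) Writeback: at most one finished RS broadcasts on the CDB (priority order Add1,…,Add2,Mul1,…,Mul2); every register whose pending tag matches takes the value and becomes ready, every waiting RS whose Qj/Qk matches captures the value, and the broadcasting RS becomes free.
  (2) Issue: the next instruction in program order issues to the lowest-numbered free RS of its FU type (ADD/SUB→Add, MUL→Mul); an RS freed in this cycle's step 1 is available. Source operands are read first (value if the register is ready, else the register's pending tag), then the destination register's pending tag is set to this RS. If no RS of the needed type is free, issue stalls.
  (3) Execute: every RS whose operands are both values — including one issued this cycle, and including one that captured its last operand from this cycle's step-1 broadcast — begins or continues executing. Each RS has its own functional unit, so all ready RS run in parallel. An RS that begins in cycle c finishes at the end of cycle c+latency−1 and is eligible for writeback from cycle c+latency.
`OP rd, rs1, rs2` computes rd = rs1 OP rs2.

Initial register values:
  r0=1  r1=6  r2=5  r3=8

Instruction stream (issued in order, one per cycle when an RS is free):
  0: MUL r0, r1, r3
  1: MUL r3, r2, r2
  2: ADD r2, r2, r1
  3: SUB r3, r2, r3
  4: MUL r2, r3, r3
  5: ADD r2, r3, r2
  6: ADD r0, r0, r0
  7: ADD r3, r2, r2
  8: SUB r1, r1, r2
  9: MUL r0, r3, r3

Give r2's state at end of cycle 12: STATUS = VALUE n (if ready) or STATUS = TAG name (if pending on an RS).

c1: issue MUL r0<-Mul1 | r0:Mul1,r1:6,r2:5,r3:8
c2: issue MUL r3<-Mul2 | r0:Mul1,r1:6,r2:5,r3:Mul2
c3: issue ADD r2<-Add1 | r0:Mul1,r1:6,r2:Add1,r3:Mul2
c4: issue SUB r3<-Add2 | r0:Mul1,r1:6,r2:Add1,r3:Add2
c5: stall | r0:Mul1,r1:6,r2:Add1,r3:Add2
c6: CDB Add1=11; stall | r0:Mul1,r1:6,r2:11,r3:Add2
c7: CDB Mul1=48; issue MUL r2<-Mul1 | r0:48,r1:6,r2:Mul1,r3:Add2
c8: CDB Mul2=25; issue ADD r2<-Add1 | r0:48,r1:6,r2:Add1,r3:Add2
c9: stall | r0:48,r1:6,r2:Add1,r3:Add2
c10: stall | r0:48,r1:6,r2:Add1,r3:Add2
c11: CDB Add2=-14; issue ADD r0<-Add2 | r0:Add2,r1:6,r2:Add1,r3:-14
c12: stall | r0:Add2,r1:6,r2:Add1,r3:-14

STATUS = TAG Add1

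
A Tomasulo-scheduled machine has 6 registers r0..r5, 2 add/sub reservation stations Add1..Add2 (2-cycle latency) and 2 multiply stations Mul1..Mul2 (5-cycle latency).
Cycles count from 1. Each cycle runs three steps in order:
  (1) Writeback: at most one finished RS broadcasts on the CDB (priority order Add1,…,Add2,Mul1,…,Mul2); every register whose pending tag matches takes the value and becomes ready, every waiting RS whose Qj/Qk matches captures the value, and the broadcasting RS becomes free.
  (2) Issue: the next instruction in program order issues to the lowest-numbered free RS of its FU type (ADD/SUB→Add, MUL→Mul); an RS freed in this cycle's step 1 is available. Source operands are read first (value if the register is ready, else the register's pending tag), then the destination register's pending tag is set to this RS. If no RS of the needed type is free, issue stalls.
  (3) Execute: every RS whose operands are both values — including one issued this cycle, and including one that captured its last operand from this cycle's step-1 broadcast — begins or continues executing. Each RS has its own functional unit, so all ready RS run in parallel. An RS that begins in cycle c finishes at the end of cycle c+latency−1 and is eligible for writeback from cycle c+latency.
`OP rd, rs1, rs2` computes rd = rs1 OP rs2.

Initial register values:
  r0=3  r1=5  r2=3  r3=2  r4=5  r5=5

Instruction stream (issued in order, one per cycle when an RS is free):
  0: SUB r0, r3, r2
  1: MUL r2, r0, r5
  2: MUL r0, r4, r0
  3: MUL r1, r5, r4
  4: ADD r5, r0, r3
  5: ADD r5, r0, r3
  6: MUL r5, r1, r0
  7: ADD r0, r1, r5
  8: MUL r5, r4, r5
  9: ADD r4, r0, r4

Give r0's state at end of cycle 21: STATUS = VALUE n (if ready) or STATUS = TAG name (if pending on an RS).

STATUS = VALUE -100

c1: issue SUB r0<-Add1 | r0:Add1,r1:5,r2:3,r3:2,r4:5,r5:5
c2: issue MUL r2<-Mul1 | r0:Add1,r1:5,r2:Mul1,r3:2,r4:5,r5:5
c3: CDB Add1=-1; issue MUL r0<-Mul2 | r0:Mul2,r1:5,r2:Mul1,r3:2,r4:5,r5:5
c4: stall | r0:Mul2,r1:5,r2:Mul1,r3:2,r4:5,r5:5
c5: stall | r0:Mul2,r1:5,r2:Mul1,r3:2,r4:5,r5:5
c6: stall | r0:Mul2,r1:5,r2:Mul1,r3:2,r4:5,r5:5
c7: stall | r0:Mul2,r1:5,r2:Mul1,r3:2,r4:5,r5:5
c8: CDB Mul1=-5; issue MUL r1<-Mul1 | r0:Mul2,r1:Mul1,r2:-5,r3:2,r4:5,r5:5
c9: CDB Mul2=-5; issue ADD r5<-Add1 | r0:-5,r1:Mul1,r2:-5,r3:2,r4:5,r5:Add1
c10: issue ADD r5<-Add2 | r0:-5,r1:Mul1,r2:-5,r3:2,r4:5,r5:Add2
c11: CDB Add1=-3; issue MUL r5<-Mul2 | r0:-5,r1:Mul1,r2:-5,r3:2,r4:5,r5:Mul2
c12: CDB Add2=-3; issue ADD r0<-Add1 | r0:Add1,r1:Mul1,r2:-5,r3:2,r4:5,r5:Mul2
c13: CDB Mul1=25; issue MUL r5<-Mul1 | r0:Add1,r1:25,r2:-5,r3:2,r4:5,r5:Mul1
c14: issue ADD r4<-Add2 | r0:Add1,r1:25,r2:-5,r3:2,r4:Add2,r5:Mul1
c15: - | r0:Add1,r1:25,r2:-5,r3:2,r4:Add2,r5:Mul1
c16: - | r0:Add1,r1:25,r2:-5,r3:2,r4:Add2,r5:Mul1
c17: - | r0:Add1,r1:25,r2:-5,r3:2,r4:Add2,r5:Mul1
c18: CDB Mul2=-125 | r0:Add1,r1:25,r2:-5,r3:2,r4:Add2,r5:Mul1
c19: - | r0:Add1,r1:25,r2:-5,r3:2,r4:Add2,r5:Mul1
c20: CDB Add1=-100 | r0:-100,r1:25,r2:-5,r3:2,r4:Add2,r5:Mul1
c21: - | r0:-100,r1:25,r2:-5,r3:2,r4:Add2,r5:Mul1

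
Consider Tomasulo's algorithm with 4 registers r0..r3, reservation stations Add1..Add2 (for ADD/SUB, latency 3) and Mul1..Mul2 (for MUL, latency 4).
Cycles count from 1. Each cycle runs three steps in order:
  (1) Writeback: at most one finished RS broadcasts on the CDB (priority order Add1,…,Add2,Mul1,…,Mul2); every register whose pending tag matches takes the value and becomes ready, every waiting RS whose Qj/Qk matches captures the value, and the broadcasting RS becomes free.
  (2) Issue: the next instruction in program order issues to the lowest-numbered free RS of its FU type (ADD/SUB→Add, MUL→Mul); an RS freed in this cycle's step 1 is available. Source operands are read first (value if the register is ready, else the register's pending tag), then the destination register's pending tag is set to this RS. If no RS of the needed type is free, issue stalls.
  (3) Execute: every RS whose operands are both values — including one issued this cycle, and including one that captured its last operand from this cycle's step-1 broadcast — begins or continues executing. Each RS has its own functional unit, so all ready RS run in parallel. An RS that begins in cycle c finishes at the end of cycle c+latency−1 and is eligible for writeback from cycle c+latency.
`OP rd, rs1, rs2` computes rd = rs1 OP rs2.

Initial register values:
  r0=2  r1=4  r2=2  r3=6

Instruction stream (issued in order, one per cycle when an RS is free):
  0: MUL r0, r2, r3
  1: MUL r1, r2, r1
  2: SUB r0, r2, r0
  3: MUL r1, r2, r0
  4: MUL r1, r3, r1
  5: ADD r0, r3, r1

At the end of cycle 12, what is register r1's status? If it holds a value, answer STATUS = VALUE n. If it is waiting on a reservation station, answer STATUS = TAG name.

  c1: issue MUL r0<-Mul1  regs: r0:Mul1,r1:4,r2:2,r3:6
  c2: issue MUL r1<-Mul2  regs: r0:Mul1,r1:Mul2,r2:2,r3:6
  c3: issue SUB r0<-Add1  regs: r0:Add1,r1:Mul2,r2:2,r3:6
  c4: stall  regs: r0:Add1,r1:Mul2,r2:2,r3:6
  c5: CDB Mul1=12; issue MUL r1<-Mul1  regs: r0:Add1,r1:Mul1,r2:2,r3:6
  c6: CDB Mul2=8; issue MUL r1<-Mul2  regs: r0:Add1,r1:Mul2,r2:2,r3:6
  c7: issue ADD r0<-Add2  regs: r0:Add2,r1:Mul2,r2:2,r3:6
  c8: CDB Add1=-10  regs: r0:Add2,r1:Mul2,r2:2,r3:6
  c9: -  regs: r0:Add2,r1:Mul2,r2:2,r3:6
  c10: -  regs: r0:Add2,r1:Mul2,r2:2,r3:6
  c11: -  regs: r0:Add2,r1:Mul2,r2:2,r3:6
  c12: CDB Mul1=-20  regs: r0:Add2,r1:Mul2,r2:2,r3:6

STATUS = TAG Mul2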